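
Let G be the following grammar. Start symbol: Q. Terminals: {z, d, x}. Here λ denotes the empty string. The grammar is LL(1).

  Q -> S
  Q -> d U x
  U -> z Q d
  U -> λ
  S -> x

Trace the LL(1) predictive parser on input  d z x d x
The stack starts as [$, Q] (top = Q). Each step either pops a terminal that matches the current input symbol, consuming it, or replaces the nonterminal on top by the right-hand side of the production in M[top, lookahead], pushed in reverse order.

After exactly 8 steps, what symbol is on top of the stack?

x

step 1: stack=$ Q  input=d z x d x $  — expand Q -> d U x
step 2: stack=$ x U d  input=d z x d x $  — match d
step 3: stack=$ x U  input=z x d x $  — expand U -> z Q d
step 4: stack=$ x d Q z  input=z x d x $  — match z
step 5: stack=$ x d Q  input=x d x $  — expand Q -> S
step 6: stack=$ x d S  input=x d x $  — expand S -> x
step 7: stack=$ x d x  input=x d x $  — match x
step 8: stack=$ x d  input=d x $  — match d
Stack after step 8: $ x (top = x).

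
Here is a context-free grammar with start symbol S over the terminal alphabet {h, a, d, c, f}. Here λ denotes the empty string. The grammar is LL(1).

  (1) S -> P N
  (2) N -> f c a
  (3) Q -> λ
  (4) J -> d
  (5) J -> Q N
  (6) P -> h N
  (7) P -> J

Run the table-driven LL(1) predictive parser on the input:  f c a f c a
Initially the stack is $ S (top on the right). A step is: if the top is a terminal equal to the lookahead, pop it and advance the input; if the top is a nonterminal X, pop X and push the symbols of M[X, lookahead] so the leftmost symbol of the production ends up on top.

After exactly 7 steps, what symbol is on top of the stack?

a

step 1: stack=$ S  input=f c a f c a $  — expand S -> P N
step 2: stack=$ N P  input=f c a f c a $  — expand P -> J
step 3: stack=$ N J  input=f c a f c a $  — expand J -> Q N
step 4: stack=$ N N Q  input=f c a f c a $  — expand Q -> λ
step 5: stack=$ N N  input=f c a f c a $  — expand N -> f c a
step 6: stack=$ N a c f  input=f c a f c a $  — match f
step 7: stack=$ N a c  input=c a f c a $  — match c
Stack after step 7: $ N a (top = a).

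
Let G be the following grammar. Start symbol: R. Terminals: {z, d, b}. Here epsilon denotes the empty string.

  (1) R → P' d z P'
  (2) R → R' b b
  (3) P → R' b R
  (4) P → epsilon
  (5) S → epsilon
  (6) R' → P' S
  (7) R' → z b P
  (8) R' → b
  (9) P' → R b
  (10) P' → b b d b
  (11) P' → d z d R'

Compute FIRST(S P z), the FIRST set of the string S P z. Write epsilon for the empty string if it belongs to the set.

FIRST(S): from S→epsilon we get {epsilon}. So FIRST(S) = {epsilon}.
FIRST(R): from R→P' d z P' we get {b, d, z}; from R→R' b b we get {b, d, z}. So FIRST(R) = {b, d, z}.
FIRST(P'): from P'→R b we get {b, d, z}; from P'→b b d b we get {b}; from P'→d z d R' we get {d}. So FIRST(P') = {b, d, z}.
FIRST(R'): from R'→P' S we get {b, d, z}; from R'→z b P we get {z}; from R'→b we get {b}. So FIRST(R') = {b, d, z}.
FIRST(P): from P→R' b R we get {b, d, z}; from P→epsilon we get {epsilon}. So FIRST(P) = {epsilon, b, d, z}.
FIRST(S P z): take FIRST of each symbol in turn, carrying on past any symbol whose FIRST contains epsilon; result {b, d, z}.

{b, d, z}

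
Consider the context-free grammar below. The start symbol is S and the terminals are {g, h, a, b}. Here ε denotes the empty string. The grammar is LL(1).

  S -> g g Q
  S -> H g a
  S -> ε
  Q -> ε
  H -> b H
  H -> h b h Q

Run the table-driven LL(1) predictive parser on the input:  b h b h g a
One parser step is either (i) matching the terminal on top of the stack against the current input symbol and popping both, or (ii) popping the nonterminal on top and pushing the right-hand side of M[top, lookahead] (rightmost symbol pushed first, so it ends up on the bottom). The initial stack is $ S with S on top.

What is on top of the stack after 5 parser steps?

step 1: stack=$ S  input=b h b h g a $  — expand S -> H g a
step 2: stack=$ a g H  input=b h b h g a $  — expand H -> b H
step 3: stack=$ a g H b  input=b h b h g a $  — match b
step 4: stack=$ a g H  input=h b h g a $  — expand H -> h b h Q
step 5: stack=$ a g Q h b h  input=h b h g a $  — match h
Stack after step 5: $ a g Q h b (top = b).

b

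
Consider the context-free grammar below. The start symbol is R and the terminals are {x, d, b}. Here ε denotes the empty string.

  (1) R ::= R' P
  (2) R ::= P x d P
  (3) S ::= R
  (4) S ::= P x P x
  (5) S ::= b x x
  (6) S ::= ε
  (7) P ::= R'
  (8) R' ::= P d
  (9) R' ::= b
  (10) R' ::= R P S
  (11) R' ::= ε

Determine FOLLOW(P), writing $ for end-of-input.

FIRST(R): from R::=R' P we get {ε, b, d, x}; from R::=P x d P we get {b, d, x}. So FIRST(R) = {ε, b, d, x}.
FIRST(S): from S::=R we get {ε, b, d, x}; from S::=P x P x we get {b, d, x}; from S::=b x x we get {b}; from S::=ε we get {ε}. So FIRST(S) = {ε, b, d, x}.
FIRST(P): from P::=R' we get {ε, b, d, x}. So FIRST(P) = {ε, b, d, x}.
FIRST(R'): from R'::=P d we get {b, d, x}; from R'::=b we get {b}; from R'::=R P S we get {ε, b, d, x}; from R'::=ε we get {ε}. So FIRST(R') = {ε, b, d, x}.
FOLLOW(R) includes $ since R is the start symbol.
FOLLOW(R): in S::=R, the suffix after R is empty, so FOLLOW(R) ⊇ FOLLOW(S) = {$, b, d, x}; in R'::=R P S, R is followed by P S with FIRST {ε, b, d, x}; in R'::=R P S, the suffix after R is nullable, so FOLLOW(R) ⊇ FOLLOW(R') = {$, b, d, x}. Thus FOLLOW(R) = {$, b, d, x}.
FOLLOW(S): in R'::=R P S, the suffix after S is empty, so FOLLOW(S) ⊇ FOLLOW(R') = {$, b, d, x}. Thus FOLLOW(S) = {$, b, d, x}.
FOLLOW(P): in R::=R' P, the suffix after P is empty, so FOLLOW(P) ⊇ FOLLOW(R) = {$, b, d, x}; in R::=P x d P (occurrence 1), P is followed by x d P with FIRST {x}; in R::=P x d P (occurrence 2), the suffix after P is empty, so FOLLOW(P) ⊇ FOLLOW(R) = {$, b, d, x}; in S::=P x P x (occurrence 1), P is followed by x P x with FIRST {x}; in S::=P x P x (occurrence 2), P is followed by x with FIRST {x}; in R'::=P d, P is followed by d with FIRST {d}; in R'::=R P S, P is followed by S with FIRST {ε, b, d, x}; in R'::=R P S, the suffix after P is nullable, so FOLLOW(P) ⊇ FOLLOW(R') = {$, b, d, x}. Thus FOLLOW(P) = {$, b, d, x}.
FOLLOW(R'): in R::=R' P, R' is followed by P with FIRST {ε, b, d, x}; in R::=R' P, the suffix after R' is nullable, so FOLLOW(R') ⊇ FOLLOW(R) = {$, b, d, x}; in P::=R', the suffix after R' is empty, so FOLLOW(R') ⊇ FOLLOW(P) = {$, b, d, x}. Thus FOLLOW(R') = {$, b, d, x}.

{$, b, d, x}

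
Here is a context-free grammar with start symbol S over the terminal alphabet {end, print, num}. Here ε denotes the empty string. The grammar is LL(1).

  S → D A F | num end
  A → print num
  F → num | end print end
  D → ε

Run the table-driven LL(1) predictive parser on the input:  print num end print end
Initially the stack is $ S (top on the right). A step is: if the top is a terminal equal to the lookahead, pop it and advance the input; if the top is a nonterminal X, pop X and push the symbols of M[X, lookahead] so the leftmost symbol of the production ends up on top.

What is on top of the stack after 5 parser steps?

     Stack          Input                      Action
  1  $ S            print num end print end $  expand S → D A F
  2  $ F A D        print num end print end $  expand D → ε
  3  $ F A          print num end print end $  expand A → print num
  4  $ F num print  print num end print end $  match print
  5  $ F num        num end print end $        match num
Stack after step 5: $ F (top = F).

F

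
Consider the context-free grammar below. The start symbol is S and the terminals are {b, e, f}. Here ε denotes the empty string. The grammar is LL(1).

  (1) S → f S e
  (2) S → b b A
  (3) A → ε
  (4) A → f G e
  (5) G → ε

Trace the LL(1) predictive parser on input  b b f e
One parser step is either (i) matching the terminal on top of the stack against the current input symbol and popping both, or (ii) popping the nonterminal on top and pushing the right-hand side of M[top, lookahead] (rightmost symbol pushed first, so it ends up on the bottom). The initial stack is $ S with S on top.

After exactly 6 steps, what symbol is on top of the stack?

     Stack    Input      Action
  1  $ S      b b f e $  expand S → b b A
  2  $ A b b  b b f e $  match b
  3  $ A b    b f e $    match b
  4  $ A      f e $      expand A → f G e
  5  $ e G f  f e $      match f
  6  $ e G    e $        expand G → ε
Stack after step 6: $ e (top = e).

e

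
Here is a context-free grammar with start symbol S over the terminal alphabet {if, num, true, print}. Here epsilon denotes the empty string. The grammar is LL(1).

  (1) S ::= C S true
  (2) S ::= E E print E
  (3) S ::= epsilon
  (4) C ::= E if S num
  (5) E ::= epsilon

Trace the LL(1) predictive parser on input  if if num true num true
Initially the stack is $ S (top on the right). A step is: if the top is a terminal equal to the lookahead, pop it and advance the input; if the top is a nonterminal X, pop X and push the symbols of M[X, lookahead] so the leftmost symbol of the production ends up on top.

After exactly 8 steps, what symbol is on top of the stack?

     Stack                           Input                      Action
  1  $ S                             if if num true num true $  expand S ::= C S true
  2  $ true S C                      if if num true num true $  expand C ::= E if S num
  3  $ true S num S if E             if if num true num true $  expand E ::= epsilon
  4  $ true S num S if               if if num true num true $  match if
  5  $ true S num S                  if num true num true $     expand S ::= C S true
  6  $ true S num true S C           if num true num true $     expand C ::= E if S num
  7  $ true S num true S num S if E  if num true num true $     expand E ::= epsilon
  8  $ true S num true S num S if    if num true num true $     match if
Stack after step 8: $ true S num true S num S (top = S).

S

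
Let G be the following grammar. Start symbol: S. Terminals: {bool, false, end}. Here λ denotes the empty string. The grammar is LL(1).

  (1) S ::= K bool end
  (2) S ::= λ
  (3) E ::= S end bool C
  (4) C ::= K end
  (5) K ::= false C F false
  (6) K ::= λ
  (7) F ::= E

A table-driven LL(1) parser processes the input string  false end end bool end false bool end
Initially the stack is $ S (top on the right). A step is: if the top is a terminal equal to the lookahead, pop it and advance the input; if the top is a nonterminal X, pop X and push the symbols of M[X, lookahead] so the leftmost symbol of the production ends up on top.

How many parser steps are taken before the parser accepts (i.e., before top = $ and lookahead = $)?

step 1: stack=$ S  input=false end end bool end false bool end $  — expand S ::= K bool end
step 2: stack=$ end bool K  input=false end end bool end false bool end $  — expand K ::= false C F false
step 3: stack=$ end bool false F C false  input=false end end bool end false bool end $  — match false
step 4: stack=$ end bool false F C  input=end end bool end false bool end $  — expand C ::= K end
step 5: stack=$ end bool false F end K  input=end end bool end false bool end $  — expand K ::= λ
step 6: stack=$ end bool false F end  input=end end bool end false bool end $  — match end
step 7: stack=$ end bool false F  input=end bool end false bool end $  — expand F ::= E
step 8: stack=$ end bool false E  input=end bool end false bool end $  — expand E ::= S end bool C
step 9: stack=$ end bool false C bool end S  input=end bool end false bool end $  — expand S ::= λ
step 10: stack=$ end bool false C bool end  input=end bool end false bool end $  — match end
step 11: stack=$ end bool false C bool  input=bool end false bool end $  — match bool
step 12: stack=$ end bool false C  input=end false bool end $  — expand C ::= K end
step 13: stack=$ end bool false end K  input=end false bool end $  — expand K ::= λ
step 14: stack=$ end bool false end  input=end false bool end $  — match end
step 15: stack=$ end bool false  input=false bool end $  — match false
step 16: stack=$ end bool  input=bool end $  — match bool
step 17: stack=$ end  input=end $  — match end
Accept reached after 17 steps.

17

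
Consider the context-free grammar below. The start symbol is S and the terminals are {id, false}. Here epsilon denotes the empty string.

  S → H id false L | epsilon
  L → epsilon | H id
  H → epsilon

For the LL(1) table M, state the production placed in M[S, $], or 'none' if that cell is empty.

S → epsilon

FIRST(H) = {epsilon}
FIRST(S) = {epsilon, id}  (via H id false L)
FIRST(L) = {epsilon, id}  (via H id)
FOLLOW(S) includes $ since S is the start symbol.
FOLLOW(S): S appears on no right-hand side. Thus FOLLOW(S) = {$}.
For S → H id false L: FIRST(H id false L) = {id}, so it goes in M[S, t] for t ∈ {id}.
For S → epsilon: FIRST(epsilon) = {epsilon}, so it goes in M[S, t] for t ∈ {}; since epsilon ∈ FIRST, also for every t ∈ FOLLOW(S) = {$}.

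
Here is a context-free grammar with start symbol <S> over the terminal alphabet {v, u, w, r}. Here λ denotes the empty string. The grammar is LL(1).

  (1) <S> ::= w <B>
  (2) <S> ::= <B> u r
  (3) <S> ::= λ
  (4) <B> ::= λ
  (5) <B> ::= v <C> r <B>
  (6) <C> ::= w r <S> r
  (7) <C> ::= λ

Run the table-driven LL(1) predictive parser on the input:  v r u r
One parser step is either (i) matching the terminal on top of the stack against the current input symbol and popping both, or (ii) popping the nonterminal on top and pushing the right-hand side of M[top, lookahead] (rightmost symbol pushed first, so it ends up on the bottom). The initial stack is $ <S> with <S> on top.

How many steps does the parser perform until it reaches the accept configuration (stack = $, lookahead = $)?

step 1: stack=$ <S>  input=v r u r $  — expand <S> ::= <B> u r
step 2: stack=$ r u <B>  input=v r u r $  — expand <B> ::= v <C> r <B>
step 3: stack=$ r u <B> r <C> v  input=v r u r $  — match v
step 4: stack=$ r u <B> r <C>  input=r u r $  — expand <C> ::= λ
step 5: stack=$ r u <B> r  input=r u r $  — match r
step 6: stack=$ r u <B>  input=u r $  — expand <B> ::= λ
step 7: stack=$ r u  input=u r $  — match u
step 8: stack=$ r  input=r $  — match r
Accept reached after 8 steps.

8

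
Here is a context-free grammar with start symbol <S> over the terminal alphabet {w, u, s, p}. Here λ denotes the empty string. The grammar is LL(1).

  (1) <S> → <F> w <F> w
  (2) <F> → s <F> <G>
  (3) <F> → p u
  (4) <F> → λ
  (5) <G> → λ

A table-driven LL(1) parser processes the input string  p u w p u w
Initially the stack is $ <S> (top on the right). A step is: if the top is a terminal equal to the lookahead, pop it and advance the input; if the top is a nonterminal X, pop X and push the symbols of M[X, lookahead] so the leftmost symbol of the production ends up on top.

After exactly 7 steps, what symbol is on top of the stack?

u

     Stack          Input          Action
  1  $ <S>          p u w p u w $  expand <S> → <F> w <F> w
  2  $ w <F> w <F>  p u w p u w $  expand <F> → p u
  3  $ w <F> w u p  p u w p u w $  match p
  4  $ w <F> w u    u w p u w $    match u
  5  $ w <F> w      w p u w $      match w
  6  $ w <F>        p u w $        expand <F> → p u
  7  $ w u p        p u w $        match p
Stack after step 7: $ w u (top = u).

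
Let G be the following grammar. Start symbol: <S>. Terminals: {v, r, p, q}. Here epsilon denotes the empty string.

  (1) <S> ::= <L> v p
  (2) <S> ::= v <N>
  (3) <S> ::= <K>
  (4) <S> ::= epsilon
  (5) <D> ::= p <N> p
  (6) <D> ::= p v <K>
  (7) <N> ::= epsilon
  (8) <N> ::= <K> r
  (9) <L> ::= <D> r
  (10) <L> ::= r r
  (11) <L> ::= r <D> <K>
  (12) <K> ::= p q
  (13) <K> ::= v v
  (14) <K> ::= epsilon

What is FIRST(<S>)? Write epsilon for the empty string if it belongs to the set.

{epsilon, p, r, v}

FIRST(<D>): from <D>::=p <N> p we get {p}; from <D>::=p v <K> we get {p}. So FIRST(<D>) = {p}.
FIRST(<K>): from <K>::=p q we get {p}; from <K>::=v v we get {v}; from <K>::=epsilon we get {epsilon}. So FIRST(<K>) = {epsilon, p, v}.
FIRST(<N>): from <N>::=epsilon we get {epsilon}; from <N>::=<K> r we get {p, r, v}. So FIRST(<N>) = {epsilon, p, r, v}.
FIRST(<L>): from <L>::=<D> r we get {p}; from <L>::=r r we get {r}; from <L>::=r <D> <K> we get {r}. So FIRST(<L>) = {p, r}.
FIRST(<S>): from <S>::=<L> v p we get {p, r}; from <S>::=v <N> we get {v}; from <S>::=<K> we get {epsilon, p, v}; from <S>::=epsilon we get {epsilon}. So FIRST(<S>) = {epsilon, p, r, v}.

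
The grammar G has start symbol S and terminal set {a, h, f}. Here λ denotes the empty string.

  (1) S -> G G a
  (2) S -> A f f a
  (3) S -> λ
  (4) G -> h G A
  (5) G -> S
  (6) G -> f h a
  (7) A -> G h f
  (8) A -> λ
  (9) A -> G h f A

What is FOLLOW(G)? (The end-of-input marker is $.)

FIRST(S) = {λ, a, f, h}  (via G G a, A f f a)
FIRST(G) = {λ, a, f, h}  (via S)
FIRST(A) = {λ, a, f, h}  (via G h f, G h f A)
FOLLOW(S) includes $ since S is the start symbol.
FOLLOW(G): in S->G G a (occurrence 1), G is followed by G a with FIRST {a, f, h}; in S->G G a (occurrence 2), G is followed by a with FIRST {a}; in G->h G A, G is followed by A with FIRST {λ, a, f, h}; in G->h G A, the suffix after G is nullable (adds nothing new); in A->G h f, G is followed by h f with FIRST {h}; in A->G h f A, G is followed by h f A with FIRST {h}. Thus FOLLOW(G) = {a, f, h}.
FOLLOW(S): in G->S, the suffix after S is empty, so FOLLOW(S) ⊇ FOLLOW(G) = {a, f, h}. Thus FOLLOW(S) = {$, a, f, h}.
FOLLOW(A): in S->A f f a, A is followed by f f a with FIRST {f}; in G->h G A, the suffix after A is empty, so FOLLOW(A) ⊇ FOLLOW(G) = {a, f, h}; in A->G h f A, the suffix after A is empty (adds nothing new). Thus FOLLOW(A) = {a, f, h}.

{a, f, h}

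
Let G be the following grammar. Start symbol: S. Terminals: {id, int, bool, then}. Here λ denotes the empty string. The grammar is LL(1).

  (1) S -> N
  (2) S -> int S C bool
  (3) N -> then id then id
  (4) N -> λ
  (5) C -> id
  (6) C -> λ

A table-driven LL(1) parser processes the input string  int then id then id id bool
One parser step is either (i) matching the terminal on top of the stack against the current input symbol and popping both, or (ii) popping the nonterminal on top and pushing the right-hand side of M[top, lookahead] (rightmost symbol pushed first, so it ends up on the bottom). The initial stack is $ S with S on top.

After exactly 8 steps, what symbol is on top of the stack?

     Stack                     Input                          Action
  1  $ S                       int then id then id id bool $  expand S -> int S C bool
  2  $ bool C S int            int then id then id id bool $  match int
  3  $ bool C S                then id then id id bool $      expand S -> N
  4  $ bool C N                then id then id id bool $      expand N -> then id then id
  5  $ bool C id then id then  then id then id id bool $      match then
  6  $ bool C id then id       id then id id bool $           match id
  7  $ bool C id then          then id id bool $              match then
  8  $ bool C id               id id bool $                   match id
Stack after step 8: $ bool C (top = C).

C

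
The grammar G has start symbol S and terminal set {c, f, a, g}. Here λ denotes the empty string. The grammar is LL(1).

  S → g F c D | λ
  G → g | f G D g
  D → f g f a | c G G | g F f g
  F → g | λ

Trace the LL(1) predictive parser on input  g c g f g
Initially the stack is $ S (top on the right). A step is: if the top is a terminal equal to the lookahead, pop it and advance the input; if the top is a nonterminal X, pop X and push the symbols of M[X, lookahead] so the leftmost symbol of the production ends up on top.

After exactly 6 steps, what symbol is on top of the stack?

F

step 1: stack=$ S  input=g c g f g $  — expand S → g F c D
step 2: stack=$ D c F g  input=g c g f g $  — match g
step 3: stack=$ D c F  input=c g f g $  — expand F → λ
step 4: stack=$ D c  input=c g f g $  — match c
step 5: stack=$ D  input=g f g $  — expand D → g F f g
step 6: stack=$ g f F g  input=g f g $  — match g
Stack after step 6: $ g f F (top = F).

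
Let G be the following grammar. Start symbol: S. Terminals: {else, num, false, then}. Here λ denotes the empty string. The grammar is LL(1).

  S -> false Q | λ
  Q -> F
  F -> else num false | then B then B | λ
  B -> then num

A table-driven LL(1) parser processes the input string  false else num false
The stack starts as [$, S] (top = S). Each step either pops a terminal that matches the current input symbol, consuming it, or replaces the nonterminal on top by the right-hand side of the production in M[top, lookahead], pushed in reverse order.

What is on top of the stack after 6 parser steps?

false

step 1: stack=$ S  input=false else num false $  — expand S -> false Q
step 2: stack=$ Q false  input=false else num false $  — match false
step 3: stack=$ Q  input=else num false $  — expand Q -> F
step 4: stack=$ F  input=else num false $  — expand F -> else num false
step 5: stack=$ false num else  input=else num false $  — match else
step 6: stack=$ false num  input=num false $  — match num
Stack after step 6: $ false (top = false).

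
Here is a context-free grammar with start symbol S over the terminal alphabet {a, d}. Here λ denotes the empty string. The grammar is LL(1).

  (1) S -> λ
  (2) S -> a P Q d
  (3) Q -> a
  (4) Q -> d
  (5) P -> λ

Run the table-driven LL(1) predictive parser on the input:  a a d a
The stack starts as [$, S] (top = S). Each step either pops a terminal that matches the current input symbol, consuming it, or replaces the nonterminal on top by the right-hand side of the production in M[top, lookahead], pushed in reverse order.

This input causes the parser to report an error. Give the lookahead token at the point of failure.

a

step 1: stack=$ S  input=a a d a $  — expand S -> a P Q d
step 2: stack=$ d Q P a  input=a a d a $  — match a
step 3: stack=$ d Q P  input=a d a $  — expand P -> λ
step 4: stack=$ d Q  input=a d a $  — expand Q -> a
step 5: stack=$ d a  input=a d a $  — match a
step 6: stack=$ d  input=d a $  — match d
step 7: stack=$  input=a $  — error: stack empty but input remains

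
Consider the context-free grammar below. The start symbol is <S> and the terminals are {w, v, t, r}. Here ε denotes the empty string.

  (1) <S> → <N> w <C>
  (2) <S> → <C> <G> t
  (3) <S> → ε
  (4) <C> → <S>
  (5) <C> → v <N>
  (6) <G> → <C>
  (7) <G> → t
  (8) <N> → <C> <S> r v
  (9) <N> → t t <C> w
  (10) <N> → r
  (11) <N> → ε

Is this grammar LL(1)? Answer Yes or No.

No

FIRST(<S>) = {ε, r, t, v, w}
FIRST(<C>) = {ε, r, t, v, w}
FIRST(<G>) = {ε, r, t, v, w}
FIRST(<N>) = {ε, r, t, v, w}
FOLLOW(<S>) = {$, r, t, v, w}
FOLLOW(<C>) = {$, r, t, v, w}
FOLLOW(<G>) = {t}
FOLLOW(<N>) = {$, r, t, v, w}
Cell M[<C>, v] receives both <C> → <S> and <C> → v <N> — the grammar is not LL(1).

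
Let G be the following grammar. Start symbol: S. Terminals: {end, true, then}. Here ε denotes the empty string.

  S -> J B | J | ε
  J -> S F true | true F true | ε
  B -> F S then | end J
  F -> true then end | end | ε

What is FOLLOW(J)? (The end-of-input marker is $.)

FIRST(F) = {ε, end, true}
FIRST(S) = {ε, end, then, true}  (via J B, J)
FIRST(J) = {ε, end, then, true}  (via S F true)
FIRST(B) = {end, then, true}  (via F S then)
FOLLOW(S) includes $ since S is the start symbol.
FOLLOW(S): in J->S F true, S is followed by F true with FIRST {end, true}; in B->F S then, S is followed by then with FIRST {then}. Thus FOLLOW(S) = {$, end, then, true}.
FOLLOW(B): in S->J B, the suffix after B is empty, so FOLLOW(B) ⊇ FOLLOW(S) = {$, end, then, true}. Thus FOLLOW(B) = {$, end, then, true}.
FOLLOW(J): in S->J B, J is followed by B with FIRST {end, then, true}; in S->J, the suffix after J is empty, so FOLLOW(J) ⊇ FOLLOW(S) = {$, end, then, true}; in B->end J, the suffix after J is empty, so FOLLOW(J) ⊇ FOLLOW(B) = {$, end, then, true}. Thus FOLLOW(J) = {$, end, then, true}.
FOLLOW(F): in J->S F true, F is followed by true with FIRST {true}; in J->true F true, F is followed by true with FIRST {true}; in B->F S then, F is followed by S then with FIRST {end, then, true}. Thus FOLLOW(F) = {end, then, true}.

{$, end, then, true}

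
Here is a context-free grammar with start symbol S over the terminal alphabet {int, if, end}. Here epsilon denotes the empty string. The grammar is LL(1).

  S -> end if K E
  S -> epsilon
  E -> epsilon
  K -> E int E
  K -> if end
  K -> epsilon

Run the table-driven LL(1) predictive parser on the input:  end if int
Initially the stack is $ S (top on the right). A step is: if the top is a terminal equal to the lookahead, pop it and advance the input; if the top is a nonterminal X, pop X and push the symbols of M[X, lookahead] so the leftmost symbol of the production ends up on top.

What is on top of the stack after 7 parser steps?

step 1: stack=$ S  input=end if int $  — expand S -> end if K E
step 2: stack=$ E K if end  input=end if int $  — match end
step 3: stack=$ E K if  input=if int $  — match if
step 4: stack=$ E K  input=int $  — expand K -> E int E
step 5: stack=$ E E int E  input=int $  — expand E -> epsilon
step 6: stack=$ E E int  input=int $  — match int
step 7: stack=$ E E  input=$  — expand E -> epsilon
Stack after step 7: $ E (top = E).

E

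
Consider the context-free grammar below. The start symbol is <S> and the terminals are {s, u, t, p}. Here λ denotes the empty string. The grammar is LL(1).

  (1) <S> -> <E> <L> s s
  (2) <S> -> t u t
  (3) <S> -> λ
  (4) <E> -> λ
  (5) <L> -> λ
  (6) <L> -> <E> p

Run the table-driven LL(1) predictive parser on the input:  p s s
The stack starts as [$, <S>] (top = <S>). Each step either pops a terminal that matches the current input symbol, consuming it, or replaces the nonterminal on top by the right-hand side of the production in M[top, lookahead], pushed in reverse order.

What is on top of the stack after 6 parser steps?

step 1: stack=$ <S>  input=p s s $  — expand <S> -> <E> <L> s s
step 2: stack=$ s s <L> <E>  input=p s s $  — expand <E> -> λ
step 3: stack=$ s s <L>  input=p s s $  — expand <L> -> <E> p
step 4: stack=$ s s p <E>  input=p s s $  — expand <E> -> λ
step 5: stack=$ s s p  input=p s s $  — match p
step 6: stack=$ s s  input=s s $  — match s
Stack after step 6: $ s (top = s).

s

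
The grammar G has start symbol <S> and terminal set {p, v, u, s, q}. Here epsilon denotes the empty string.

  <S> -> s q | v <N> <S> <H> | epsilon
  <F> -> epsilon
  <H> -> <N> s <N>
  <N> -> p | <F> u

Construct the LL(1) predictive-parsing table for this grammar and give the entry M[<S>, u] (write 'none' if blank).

<S> -> epsilon

FIRST(<S>): from <S>->s q we get {s}; from <S>->v <N> <S> <H> we get {v}; from <S>->epsilon we get {epsilon}. So FIRST(<S>) = {epsilon, s, v}.
FIRST(<F>): from <F>->epsilon we get {epsilon}. So FIRST(<F>) = {epsilon}.
FIRST(<N>): from <N>->p we get {p}; from <N>-><F> u we get {u}. So FIRST(<N>) = {p, u}.
FIRST(<H>): from <H>-><N> s <N> we get {p, u}. So FIRST(<H>) = {p, u}.
FOLLOW(<S>) includes $ since <S> is the start symbol.
FOLLOW(<S>): in <S>->v <N> <S> <H>, <S> is followed by <H> with FIRST {p, u}. Thus FOLLOW(<S>) = {$, p, u}.
For <S> -> s q: FIRST(s q) = {s}, so it goes in M[<S>, t] for t ∈ {s}.
For <S> -> v <N> <S> <H>: FIRST(v <N> <S> <H>) = {v}, so it goes in M[<S>, t] for t ∈ {v}.
For <S> -> epsilon: FIRST(epsilon) = {epsilon}, so it goes in M[<S>, t] for t ∈ {}; since epsilon ∈ FIRST, also for every t ∈ FOLLOW(<S>) = {$, p, u}.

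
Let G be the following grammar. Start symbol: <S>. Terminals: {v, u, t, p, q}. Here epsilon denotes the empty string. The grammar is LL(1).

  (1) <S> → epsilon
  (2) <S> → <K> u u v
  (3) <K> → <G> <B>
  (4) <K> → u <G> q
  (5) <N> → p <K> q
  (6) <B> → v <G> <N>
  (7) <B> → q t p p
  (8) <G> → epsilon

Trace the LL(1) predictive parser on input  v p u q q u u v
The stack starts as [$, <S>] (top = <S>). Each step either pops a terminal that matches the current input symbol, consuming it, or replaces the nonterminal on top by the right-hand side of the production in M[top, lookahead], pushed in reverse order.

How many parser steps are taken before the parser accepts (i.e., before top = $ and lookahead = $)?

16

step 1: stack=$ <S>  input=v p u q q u u v $  — expand <S> → <K> u u v
step 2: stack=$ v u u <K>  input=v p u q q u u v $  — expand <K> → <G> <B>
step 3: stack=$ v u u <B> <G>  input=v p u q q u u v $  — expand <G> → epsilon
step 4: stack=$ v u u <B>  input=v p u q q u u v $  — expand <B> → v <G> <N>
step 5: stack=$ v u u <N> <G> v  input=v p u q q u u v $  — match v
step 6: stack=$ v u u <N> <G>  input=p u q q u u v $  — expand <G> → epsilon
step 7: stack=$ v u u <N>  input=p u q q u u v $  — expand <N> → p <K> q
step 8: stack=$ v u u q <K> p  input=p u q q u u v $  — match p
step 9: stack=$ v u u q <K>  input=u q q u u v $  — expand <K> → u <G> q
step 10: stack=$ v u u q q <G> u  input=u q q u u v $  — match u
step 11: stack=$ v u u q q <G>  input=q q u u v $  — expand <G> → epsilon
step 12: stack=$ v u u q q  input=q q u u v $  — match q
step 13: stack=$ v u u q  input=q u u v $  — match q
step 14: stack=$ v u u  input=u u v $  — match u
step 15: stack=$ v u  input=u v $  — match u
step 16: stack=$ v  input=v $  — match v
Accept reached after 16 steps.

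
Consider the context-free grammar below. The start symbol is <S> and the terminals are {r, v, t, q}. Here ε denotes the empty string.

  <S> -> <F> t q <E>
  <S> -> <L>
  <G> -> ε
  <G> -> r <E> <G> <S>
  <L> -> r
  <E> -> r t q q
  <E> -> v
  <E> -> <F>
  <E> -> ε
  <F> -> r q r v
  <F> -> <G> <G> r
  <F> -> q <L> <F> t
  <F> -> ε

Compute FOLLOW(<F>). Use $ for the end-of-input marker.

{$, q, r, t}

FIRST(<G>) = {ε, r}
FIRST(<L>) = {r}
FIRST(<F>) = {ε, q, r}  (via <G> <G> r)
FIRST(<S>) = {q, r, t}  (via <F> t q <E>, <L>)
FIRST(<E>) = {ε, q, r, v}  (via <F>)
FOLLOW(<S>) includes $ since <S> is the start symbol.
FOLLOW(<G>): in <G>->r <E> <G> <S>, <G> is followed by <S> with FIRST {q, r, t}; in <F>-><G> <G> r (occurrence 1), <G> is followed by <G> r with FIRST {r}; in <F>-><G> <G> r (occurrence 2), <G> is followed by r with FIRST {r}. Thus FOLLOW(<G>) = {q, r, t}.
FOLLOW(<S>): in <G>->r <E> <G> <S>, the suffix after <S> is empty, so FOLLOW(<S>) ⊇ FOLLOW(<G>) = {q, r, t}. Thus FOLLOW(<S>) = {$, q, r, t}.
FOLLOW(<L>): in <S>-><L>, the suffix after <L> is empty, so FOLLOW(<L>) ⊇ FOLLOW(<S>) = {$, q, r, t}; in <F>->q <L> <F> t, <L> is followed by <F> t with FIRST {q, r, t}. Thus FOLLOW(<L>) = {$, q, r, t}.
FOLLOW(<E>): in <S>-><F> t q <E>, the suffix after <E> is empty, so FOLLOW(<E>) ⊇ FOLLOW(<S>) = {$, q, r, t}; in <G>->r <E> <G> <S>, <E> is followed by <G> <S> with FIRST {q, r, t}. Thus FOLLOW(<E>) = {$, q, r, t}.
FOLLOW(<F>): in <S>-><F> t q <E>, <F> is followed by t q <E> with FIRST {t}; in <E>-><F>, the suffix after <F> is empty, so FOLLOW(<F>) ⊇ FOLLOW(<E>) = {$, q, r, t}; in <F>->q <L> <F> t, <F> is followed by t with FIRST {t}. Thus FOLLOW(<F>) = {$, q, r, t}.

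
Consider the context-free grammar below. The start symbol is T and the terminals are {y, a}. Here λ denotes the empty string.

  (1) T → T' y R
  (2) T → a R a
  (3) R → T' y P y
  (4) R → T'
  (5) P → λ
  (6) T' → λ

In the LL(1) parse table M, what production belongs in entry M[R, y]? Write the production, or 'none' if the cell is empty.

R → T' y P y

FIRST(P) = {λ}
FIRST(T') = {λ}
FIRST(T) = {a, y}  (via T' y R)
FIRST(R) = {λ, y}  (via T' y P y, T')
FOLLOW(T) includes $ since T is the start symbol.
FOLLOW(T): T appears on no right-hand side. Thus FOLLOW(T) = {$}.
FOLLOW(R): in T→T' y R, the suffix after R is empty, so FOLLOW(R) ⊇ FOLLOW(T) = {$}; in T→a R a, R is followed by a with FIRST {a}. Thus FOLLOW(R) = {$, a}.
For R → T' y P y: FIRST(T' y P y) = {y}, so it goes in M[R, t] for t ∈ {y}.
For R → T': FIRST(T') = {λ}, so it goes in M[R, t] for t ∈ {}; since λ ∈ FIRST, also for every t ∈ FOLLOW(R) = {$, a}.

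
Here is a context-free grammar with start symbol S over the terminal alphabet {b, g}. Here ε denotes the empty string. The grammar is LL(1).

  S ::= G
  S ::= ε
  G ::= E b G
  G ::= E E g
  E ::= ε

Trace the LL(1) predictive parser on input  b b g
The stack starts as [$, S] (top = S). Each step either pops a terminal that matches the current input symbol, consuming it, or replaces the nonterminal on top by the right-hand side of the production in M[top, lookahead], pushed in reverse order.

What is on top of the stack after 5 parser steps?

step 1: stack=$ S  input=b b g $  — expand S ::= G
step 2: stack=$ G  input=b b g $  — expand G ::= E b G
step 3: stack=$ G b E  input=b b g $  — expand E ::= ε
step 4: stack=$ G b  input=b b g $  — match b
step 5: stack=$ G  input=b g $  — expand G ::= E b G
Stack after step 5: $ G b E (top = E).

E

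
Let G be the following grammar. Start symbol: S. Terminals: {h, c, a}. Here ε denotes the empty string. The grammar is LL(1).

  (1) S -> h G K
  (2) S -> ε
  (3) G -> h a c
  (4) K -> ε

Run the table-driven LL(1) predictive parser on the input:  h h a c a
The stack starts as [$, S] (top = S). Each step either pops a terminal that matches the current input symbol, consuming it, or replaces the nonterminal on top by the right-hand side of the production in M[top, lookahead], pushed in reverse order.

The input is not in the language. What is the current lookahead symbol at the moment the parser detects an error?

a

step 1: stack=$ S  input=h h a c a $  — expand S -> h G K
step 2: stack=$ K G h  input=h h a c a $  — match h
step 3: stack=$ K G  input=h a c a $  — expand G -> h a c
step 4: stack=$ K c a h  input=h a c a $  — match h
step 5: stack=$ K c a  input=a c a $  — match a
step 6: stack=$ K c  input=c a $  — match c
step 7: stack=$ K  input=a $  — error: M[K, a] is empty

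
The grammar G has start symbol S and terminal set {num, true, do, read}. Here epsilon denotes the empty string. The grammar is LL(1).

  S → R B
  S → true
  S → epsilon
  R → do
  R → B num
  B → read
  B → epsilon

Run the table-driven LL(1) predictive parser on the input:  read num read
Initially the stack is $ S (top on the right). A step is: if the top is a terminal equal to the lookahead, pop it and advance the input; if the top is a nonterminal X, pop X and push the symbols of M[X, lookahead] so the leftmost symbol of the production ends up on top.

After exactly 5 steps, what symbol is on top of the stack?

     Stack         Input            Action
  1  $ S           read num read $  expand S → R B
  2  $ B R         read num read $  expand R → B num
  3  $ B num B     read num read $  expand B → read
  4  $ B num read  read num read $  match read
  5  $ B num       num read $       match num
Stack after step 5: $ B (top = B).

B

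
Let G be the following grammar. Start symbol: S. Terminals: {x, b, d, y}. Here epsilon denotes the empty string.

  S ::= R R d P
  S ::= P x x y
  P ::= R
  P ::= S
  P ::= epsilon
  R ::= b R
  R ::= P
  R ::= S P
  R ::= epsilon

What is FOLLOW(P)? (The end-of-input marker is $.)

{$, b, d, x}

FIRST(S): from S::=R R d P we get {b, d, x}; from S::=P x x y we get {b, d, x}. So FIRST(S) = {b, d, x}.
FIRST(P): from P::=R we get {epsilon, b, d, x}; from P::=S we get {b, d, x}; from P::=epsilon we get {epsilon}. So FIRST(P) = {epsilon, b, d, x}.
FIRST(R): from R::=b R we get {b}; from R::=P we get {epsilon, b, d, x}; from R::=S P we get {b, d, x}; from R::=epsilon we get {epsilon}. So FIRST(R) = {epsilon, b, d, x}.
FOLLOW(S) includes $ since S is the start symbol.
FOLLOW(S): in P::=S, the suffix after S is empty, so FOLLOW(S) ⊇ FOLLOW(P) = {$, b, d, x}; in R::=S P, S is followed by P with FIRST {epsilon, b, d, x}; in R::=S P, the suffix after S is nullable, so FOLLOW(S) ⊇ FOLLOW(R) = {$, b, d, x}. Thus FOLLOW(S) = {$, b, d, x}.
FOLLOW(P): in S::=R R d P, the suffix after P is empty, so FOLLOW(P) ⊇ FOLLOW(S) = {$, b, d, x}; in S::=P x x y, P is followed by x x y with FIRST {x}; in R::=P, the suffix after P is empty, so FOLLOW(P) ⊇ FOLLOW(R) = {$, b, d, x}; in R::=S P, the suffix after P is empty, so FOLLOW(P) ⊇ FOLLOW(R) = {$, b, d, x}. Thus FOLLOW(P) = {$, b, d, x}.
FOLLOW(R): in S::=R R d P (occurrence 1), R is followed by R d P with FIRST {b, d, x}; in S::=R R d P (occurrence 2), R is followed by d P with FIRST {d}; in P::=R, the suffix after R is empty, so FOLLOW(R) ⊇ FOLLOW(P) = {$, b, d, x}; in R::=b R, the suffix after R is empty (adds nothing new). Thus FOLLOW(R) = {$, b, d, x}.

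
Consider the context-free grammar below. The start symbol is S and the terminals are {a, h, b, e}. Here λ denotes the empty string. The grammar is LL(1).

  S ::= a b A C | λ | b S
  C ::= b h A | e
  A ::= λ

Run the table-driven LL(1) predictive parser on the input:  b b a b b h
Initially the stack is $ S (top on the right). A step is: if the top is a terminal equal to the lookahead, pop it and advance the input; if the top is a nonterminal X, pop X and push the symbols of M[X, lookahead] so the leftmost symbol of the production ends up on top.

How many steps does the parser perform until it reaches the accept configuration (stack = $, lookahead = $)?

12

      Stack      Input          Action
   1  $ S        b b a b b h $  expand S ::= b S
   2  $ S b      b b a b b h $  match b
   3  $ S        b a b b h $    expand S ::= b S
   4  $ S b      b a b b h $    match b
   5  $ S        a b b h $      expand S ::= a b A C
   6  $ C A b a  a b b h $      match a
   7  $ C A b    b b h $        match b
   8  $ C A      b h $          expand A ::= λ
   9  $ C        b h $          expand C ::= b h A
  10  $ A h b    b h $          match b
  11  $ A h      h $            match h
  12  $ A        $              expand A ::= λ
Accept reached after 12 steps.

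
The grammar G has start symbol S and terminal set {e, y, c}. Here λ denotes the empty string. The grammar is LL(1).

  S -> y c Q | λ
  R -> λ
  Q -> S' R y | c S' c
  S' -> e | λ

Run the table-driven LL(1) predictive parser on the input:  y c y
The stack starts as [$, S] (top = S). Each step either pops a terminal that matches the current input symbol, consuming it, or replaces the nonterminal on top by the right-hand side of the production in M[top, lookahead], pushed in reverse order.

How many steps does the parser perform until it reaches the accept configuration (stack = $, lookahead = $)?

step 1: stack=$ S  input=y c y $  — expand S -> y c Q
step 2: stack=$ Q c y  input=y c y $  — match y
step 3: stack=$ Q c  input=c y $  — match c
step 4: stack=$ Q  input=y $  — expand Q -> S' R y
step 5: stack=$ y R S'  input=y $  — expand S' -> λ
step 6: stack=$ y R  input=y $  — expand R -> λ
step 7: stack=$ y  input=y $  — match y
Accept reached after 7 steps.

7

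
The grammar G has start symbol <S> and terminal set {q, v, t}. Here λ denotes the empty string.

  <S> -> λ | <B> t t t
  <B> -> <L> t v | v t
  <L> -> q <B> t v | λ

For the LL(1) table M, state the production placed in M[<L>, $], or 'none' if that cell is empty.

FIRST(<L>) = {λ, q}
FIRST(<B>) = {q, t, v}  (via <L> t v)
FIRST(<S>) = {λ, q, t, v}  (via <B> t t t)
FOLLOW(<S>) includes $ since <S> is the start symbol.
FOLLOW(<L>): in <B>-><L> t v, <L> is followed by t v with FIRST {t}. Thus FOLLOW(<L>) = {t}.
For <L> -> q <B> t v: FIRST(q <B> t v) = {q}, so it goes in M[<L>, t] for t ∈ {q}.
For <L> -> λ: FIRST(λ) = {λ}, so it goes in M[<L>, t] for t ∈ {}; since λ ∈ FIRST, also for every t ∈ FOLLOW(<L>) = {t}.
None of these place a production in M[<L>, $].

none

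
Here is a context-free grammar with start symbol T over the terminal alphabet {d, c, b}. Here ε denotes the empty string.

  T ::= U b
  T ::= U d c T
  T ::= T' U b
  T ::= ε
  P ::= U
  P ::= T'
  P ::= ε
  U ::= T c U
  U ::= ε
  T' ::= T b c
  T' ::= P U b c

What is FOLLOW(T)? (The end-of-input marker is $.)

FIRST(T): from T::=U b we get {b, c, d}; from T::=U d c T we get {b, c, d}; from T::=T' U b we get {b, c, d}; from T::=ε we get {ε}. So FIRST(T) = {ε, b, c, d}.
FIRST(U): from U::=T c U we get {b, c, d}; from U::=ε we get {ε}. So FIRST(U) = {ε, b, c, d}.
FIRST(P): from P::=U we get {ε, b, c, d}; from P::=T' we get {b, c, d}; from P::=ε we get {ε}. So FIRST(P) = {ε, b, c, d}.
FIRST(T'): from T'::=T b c we get {b, c, d}; from T'::=P U b c we get {b, c, d}. So FIRST(T') = {b, c, d}.
FOLLOW(T) includes $ since T is the start symbol.
FOLLOW(T): in T::=U d c T, the suffix after T is empty (adds nothing new); in U::=T c U, T is followed by c U with FIRST {c}; in T'::=T b c, T is followed by b c with FIRST {b}. Thus FOLLOW(T) = {$, b, c}.
FOLLOW(P): in T'::=P U b c, P is followed by U b c with FIRST {b, c, d}. Thus FOLLOW(P) = {b, c, d}.
FOLLOW(U): in T::=U b, U is followed by b with FIRST {b}; in T::=U d c T, U is followed by d c T with FIRST {d}; in T::=T' U b, U is followed by b with FIRST {b}; in P::=U, the suffix after U is empty, so FOLLOW(U) ⊇ FOLLOW(P) = {b, c, d}; in U::=T c U, the suffix after U is empty (adds nothing new); in T'::=P U b c, U is followed by b c with FIRST {b}. Thus FOLLOW(U) = {b, c, d}.
FOLLOW(T'): in T::=T' U b, T' is followed by U b with FIRST {b, c, d}; in P::=T', the suffix after T' is empty, so FOLLOW(T') ⊇ FOLLOW(P) = {b, c, d}. Thus FOLLOW(T') = {b, c, d}.

{$, b, c}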